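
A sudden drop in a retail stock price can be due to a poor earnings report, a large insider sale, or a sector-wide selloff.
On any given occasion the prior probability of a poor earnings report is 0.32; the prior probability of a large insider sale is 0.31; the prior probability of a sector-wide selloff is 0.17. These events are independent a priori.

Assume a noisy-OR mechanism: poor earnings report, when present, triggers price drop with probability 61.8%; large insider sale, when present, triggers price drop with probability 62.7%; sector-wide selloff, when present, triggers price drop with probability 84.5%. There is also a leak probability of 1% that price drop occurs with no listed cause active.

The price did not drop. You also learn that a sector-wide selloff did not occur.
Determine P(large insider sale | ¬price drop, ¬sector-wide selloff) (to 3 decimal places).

P(large insider sale | ¬price drop, ¬sector-wide selloff) ≈ 0.144

Under noisy-OR, P(price drop | causes) = 1 − (1−0.01)·∏(1−qᵢ) over the active causes.
Numerator (weight on configurations with large insider sale): 0.077842 + 0.013993 = 0.091835
Denominator P(¬price drop | ¬sector-wide selloff): 0.99·0.68·0.69 + 0.36927·0.68·0.31 + 0.37818·0.32·0.69 + 0.141061·0.32·0.31 = 0.639845
P(large insider sale | ¬price drop, ¬sector-wide selloff) = 0.091835/0.639845 ≈ 0.144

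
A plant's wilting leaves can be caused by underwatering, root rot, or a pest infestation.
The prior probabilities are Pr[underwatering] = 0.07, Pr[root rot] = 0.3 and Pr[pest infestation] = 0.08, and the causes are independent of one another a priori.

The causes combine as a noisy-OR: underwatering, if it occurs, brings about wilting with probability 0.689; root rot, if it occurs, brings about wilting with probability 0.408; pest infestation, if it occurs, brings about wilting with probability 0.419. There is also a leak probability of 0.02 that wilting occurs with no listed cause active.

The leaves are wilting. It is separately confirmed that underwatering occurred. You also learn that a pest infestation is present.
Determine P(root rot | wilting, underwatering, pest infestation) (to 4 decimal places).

P(root rot | wilting, underwatering, pest infestation) ≈ 0.3180

Under noisy-OR, P(wilting | causes) = 1 − (1−0.02)·∏(1−qᵢ) over the active causes.
Sum P(wilting|·) weighted by the priors over both values of root rot:
  P(wilting | underwatering, pest infestation) = 0.822923*0.7 + 0.89517*0.3
        = 0.576046 + 0.268551 = 0.844597
Configurations with root rot contribute 0.268551, so
  P(root rot | wilting, underwatering, pest infestation) = 0.268551 / 0.844597 ≈ 0.3180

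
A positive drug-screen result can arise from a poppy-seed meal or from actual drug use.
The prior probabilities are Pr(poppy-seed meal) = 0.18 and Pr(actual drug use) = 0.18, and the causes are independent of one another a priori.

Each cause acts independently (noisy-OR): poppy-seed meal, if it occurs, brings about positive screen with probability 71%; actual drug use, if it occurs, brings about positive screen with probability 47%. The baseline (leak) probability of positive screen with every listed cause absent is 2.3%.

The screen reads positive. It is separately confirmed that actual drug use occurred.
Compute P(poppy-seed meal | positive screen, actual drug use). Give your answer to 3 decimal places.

Under noisy-OR, P(positive screen | causes) = 1 − (1−0.023)·∏(1−qᵢ) over the active causes.
Sum P(positive screen|·) weighted by the priors over both values of poppy-seed meal:
  P(positive screen | actual drug use) = 0.48219×0.82 + 0.849835×0.18
        = 0.395396 + 0.152970 = 0.548366
Keeping only the poppy-seed meal-present terms gives 0.152970, so
  P(poppy-seed meal | positive screen, actual drug use) = 0.152970 / 0.548366 ≈ 0.279

P(poppy-seed meal | positive screen, actual drug use) ≈ 0.279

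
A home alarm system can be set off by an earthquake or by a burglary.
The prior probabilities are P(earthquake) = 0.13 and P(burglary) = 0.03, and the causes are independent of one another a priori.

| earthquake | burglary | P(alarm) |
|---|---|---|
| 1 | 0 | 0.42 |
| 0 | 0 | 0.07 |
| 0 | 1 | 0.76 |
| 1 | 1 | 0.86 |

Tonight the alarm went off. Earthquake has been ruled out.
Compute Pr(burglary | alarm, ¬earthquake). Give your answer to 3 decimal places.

P(alarm | ¬earthquake) = 0.07×0.97 + 0.76×0.03 = 0.067900 + 0.022800 = 0.090700
Restricting to configurations with burglary present: 0.76×0.03 = 0.022800.
P(burglary | alarm, ¬earthquake) = 0.022800 / 0.090700 ≈ 0.251

Pr(burglary | alarm, ¬earthquake) ≈ 0.251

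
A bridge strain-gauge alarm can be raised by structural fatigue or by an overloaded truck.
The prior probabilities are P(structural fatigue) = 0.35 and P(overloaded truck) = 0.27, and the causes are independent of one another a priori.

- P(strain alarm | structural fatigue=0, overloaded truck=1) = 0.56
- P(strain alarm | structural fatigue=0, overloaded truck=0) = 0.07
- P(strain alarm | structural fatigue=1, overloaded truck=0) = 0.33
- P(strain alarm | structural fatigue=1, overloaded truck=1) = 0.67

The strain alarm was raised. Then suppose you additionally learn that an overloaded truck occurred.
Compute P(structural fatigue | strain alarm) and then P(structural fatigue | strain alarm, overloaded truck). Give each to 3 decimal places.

P(structural fatigue | strain alarm) ≈ 0.529; P(structural fatigue | strain alarm, overloaded truck) ≈ 0.392

P(strain alarm) = 0.07*0.65*0.73 + 0.56*0.65*0.27 + 0.33*0.35*0.73 + 0.67*0.35*0.27 = 0.033215 + 0.098280 + 0.084315 + 0.063315 = 0.279125
The structural fatigue-present share is 0.084315 + 0.063315 = 0.147630.
So P(structural fatigue | strain alarm) = 0.147630/0.279125 ≈ 0.529.

Now condition on the additional information:
Numerator (weight on configurations with structural fatigue): 0.67·0.35 = 0.234500
The normalizing constant is 0.56·0.65 + 0.67·0.35 = 0.598500
P(structural fatigue | strain alarm, overloaded truck) = 0.234500/0.598500 ≈ 0.392
This is intercausal reasoning (explaining away): once overloaded truck accounts for the strain alarm, structural fatigue becomes less likely.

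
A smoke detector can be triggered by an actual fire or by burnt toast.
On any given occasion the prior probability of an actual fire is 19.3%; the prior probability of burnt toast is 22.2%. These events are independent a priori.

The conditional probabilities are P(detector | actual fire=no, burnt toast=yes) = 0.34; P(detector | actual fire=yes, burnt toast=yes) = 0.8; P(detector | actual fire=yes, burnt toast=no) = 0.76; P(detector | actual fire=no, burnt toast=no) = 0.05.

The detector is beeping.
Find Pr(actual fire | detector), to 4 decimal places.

Pr(actual fire | detector) ≈ 0.6165

Weight on actual fire=true, given the evidence: 0.114117 + 0.034277 = 0.148394
Normalizer over all consistent configurations: 0.05·0.807·0.778 + 0.34·0.807·0.222 + 0.76·0.193·0.778 + 0.8·0.193·0.222 = 0.240698
Posterior = 0.148394 / 0.240698 ≈ 0.6165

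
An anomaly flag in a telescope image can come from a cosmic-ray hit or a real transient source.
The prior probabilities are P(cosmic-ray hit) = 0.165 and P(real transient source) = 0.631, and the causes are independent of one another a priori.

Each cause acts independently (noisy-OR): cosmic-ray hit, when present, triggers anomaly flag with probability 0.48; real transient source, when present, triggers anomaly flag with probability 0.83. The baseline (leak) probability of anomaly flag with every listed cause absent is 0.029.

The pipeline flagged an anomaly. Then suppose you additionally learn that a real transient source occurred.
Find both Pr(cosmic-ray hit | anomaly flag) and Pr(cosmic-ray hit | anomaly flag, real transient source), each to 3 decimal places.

Pr(cosmic-ray hit | anomaly flag) ≈ 0.218; Pr(cosmic-ray hit | anomaly flag, real transient source) ≈ 0.178

Under noisy-OR, P(anomaly flag | causes) = 1 − (1−0.029)·∏(1−qᵢ) over the active causes.
By total probability over the 4 (cosmic-ray hit, real transient source) configurations:
  P(anomaly flag) = 0.029*0.835*0.369 + 0.83493*0.835*0.631 + 0.49508*0.165*0.369 + 0.914164*0.165*0.631
        = 0.008935 + 0.439912 + 0.030143 + 0.095178 = 0.574168
Keeping only the cosmic-ray hit-present terms gives 0.125321, so
  P(cosmic-ray hit | anomaly flag) = 0.125321 / 0.574168 ≈ 0.218

With the extra evidence:
Numerator (weight on configurations with cosmic-ray hit): 0.914164×0.165 = 0.150837
The normalizing constant is 0.83493×0.835 + 0.914164×0.165 = 0.848004
Posterior = 0.150837 / 0.848004 ≈ 0.178
This is intercausal reasoning (explaining away): once real transient source accounts for the anomaly flag, cosmic-ray hit becomes less likely.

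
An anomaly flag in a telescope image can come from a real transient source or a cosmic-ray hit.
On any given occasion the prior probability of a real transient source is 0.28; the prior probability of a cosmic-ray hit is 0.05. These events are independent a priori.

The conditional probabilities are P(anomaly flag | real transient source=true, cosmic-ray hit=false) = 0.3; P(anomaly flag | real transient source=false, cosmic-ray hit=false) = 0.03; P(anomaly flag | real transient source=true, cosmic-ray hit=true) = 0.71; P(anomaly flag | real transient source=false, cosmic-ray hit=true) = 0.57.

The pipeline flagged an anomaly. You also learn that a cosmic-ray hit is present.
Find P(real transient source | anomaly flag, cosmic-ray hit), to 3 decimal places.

Sum P(anomaly flag|·) weighted by the priors over both values of real transient source:
  P(anomaly flag | cosmic-ray hit) = 0.57×0.72 + 0.71×0.28
        = 0.410400 + 0.198800 = 0.609200
The terms with real transient source present sum to 0.198800, so
  P(real transient source | anomaly flag, cosmic-ray hit) = 0.198800 / 0.609200 ≈ 0.326

P(real transient source | anomaly flag, cosmic-ray hit) ≈ 0.326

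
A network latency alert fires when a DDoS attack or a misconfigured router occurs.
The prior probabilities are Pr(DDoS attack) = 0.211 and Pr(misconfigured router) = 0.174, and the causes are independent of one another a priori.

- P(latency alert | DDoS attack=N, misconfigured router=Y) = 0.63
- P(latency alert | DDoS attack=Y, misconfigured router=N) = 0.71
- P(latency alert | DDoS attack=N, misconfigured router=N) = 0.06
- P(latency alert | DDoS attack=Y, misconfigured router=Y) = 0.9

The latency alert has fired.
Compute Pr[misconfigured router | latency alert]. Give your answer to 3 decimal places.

Pr[misconfigured router | latency alert] ≈ 0.423

P(latency alert) = 0.06×0.789×0.826 + 0.63×0.789×0.174 + 0.71×0.211×0.826 + 0.9×0.211×0.174 = 0.039103 + 0.086490 + 0.123743 + 0.033043 = 0.282379
The misconfigured router-present share is 0.086490 + 0.033043 = 0.119533.
So P(misconfigured router | latency alert) = 0.119533/0.282379 ≈ 0.423.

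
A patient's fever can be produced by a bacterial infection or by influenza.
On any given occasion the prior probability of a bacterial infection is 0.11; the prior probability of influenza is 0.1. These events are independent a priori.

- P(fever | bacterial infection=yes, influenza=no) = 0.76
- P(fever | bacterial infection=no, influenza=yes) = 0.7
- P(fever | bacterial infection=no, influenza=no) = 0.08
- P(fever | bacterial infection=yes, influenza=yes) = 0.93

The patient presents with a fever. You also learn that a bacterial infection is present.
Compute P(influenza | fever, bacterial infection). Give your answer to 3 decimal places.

Enumerate both values of influenza and weight by the priors:
  P(fever | bacterial infection) = 0.76×0.9 + 0.93×0.1
        = 0.684000 + 0.093000 = 0.777000
Keeping only the influenza-present terms gives 0.093000, so
  P(influenza | fever, bacterial infection) = 0.093000 / 0.777000 ≈ 0.120

P(influenza | fever, bacterial infection) ≈ 0.120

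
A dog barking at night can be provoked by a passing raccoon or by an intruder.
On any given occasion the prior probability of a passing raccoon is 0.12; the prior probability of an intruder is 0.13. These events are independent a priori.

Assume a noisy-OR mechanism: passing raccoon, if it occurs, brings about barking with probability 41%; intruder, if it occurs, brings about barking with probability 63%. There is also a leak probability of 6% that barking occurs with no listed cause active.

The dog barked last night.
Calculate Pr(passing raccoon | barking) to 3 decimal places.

Pr(passing raccoon | barking) ≈ 0.328

Under noisy-OR, P(barking | causes) = 1 − (1−0.06)·∏(1−qᵢ) over the active causes.
P(barking) = 0.06·0.88·0.87 + 0.6522·0.88·0.13 + 0.4454·0.12·0.87 + 0.794798·0.12·0.13 = 0.045936 + 0.074612 + 0.046500 + 0.012399 = 0.179447
Of this, 0.058899 comes from 0.046500 + 0.012399 (the passing raccoon=true cases).
Hence the posterior is 0.058899/0.179447 ≈ 0.328.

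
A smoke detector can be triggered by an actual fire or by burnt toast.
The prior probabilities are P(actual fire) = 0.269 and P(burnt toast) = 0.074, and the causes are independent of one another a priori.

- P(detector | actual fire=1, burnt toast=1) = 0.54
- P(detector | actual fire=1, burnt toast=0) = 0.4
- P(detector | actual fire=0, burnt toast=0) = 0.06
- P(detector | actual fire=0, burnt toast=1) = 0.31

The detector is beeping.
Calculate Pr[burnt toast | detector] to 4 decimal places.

Pr[burnt toast | detector] ≈ 0.1640

Enumerate the 4 (actual fire, burnt toast) configurations and weight by the priors:
  P(detector) = 0.06*0.731*0.926 + 0.31*0.731*0.074 + 0.4*0.269*0.926 + 0.54*0.269*0.074
        = 0.040614 + 0.016769 + 0.099638 + 0.010749 = 0.167770
Configurations with burnt toast contribute 0.027518, so
  P(burnt toast | detector) = 0.027518 / 0.167770 ≈ 0.1640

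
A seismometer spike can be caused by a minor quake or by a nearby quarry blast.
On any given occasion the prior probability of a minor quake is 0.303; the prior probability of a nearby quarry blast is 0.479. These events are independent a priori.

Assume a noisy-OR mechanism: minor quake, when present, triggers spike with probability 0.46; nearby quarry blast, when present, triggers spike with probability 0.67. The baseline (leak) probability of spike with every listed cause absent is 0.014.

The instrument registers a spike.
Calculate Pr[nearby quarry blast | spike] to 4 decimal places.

Pr[nearby quarry blast | spike] ≈ 0.8138

Under noisy-OR, P(spike | causes) = 1 − (1−0.014)·∏(1−qᵢ) over the active causes.
P(spike) = 0.014·0.697·0.521 + 0.67462·0.697·0.479 + 0.46756·0.303·0.521 + 0.824295·0.303·0.479 = 0.005084 + 0.225231 + 0.073810 + 0.119636 = 0.423761
The nearby quarry blast-present share is 0.225231 + 0.119636 = 0.344867.
So P(nearby quarry blast | spike) = 0.344867/0.423761 ≈ 0.8138.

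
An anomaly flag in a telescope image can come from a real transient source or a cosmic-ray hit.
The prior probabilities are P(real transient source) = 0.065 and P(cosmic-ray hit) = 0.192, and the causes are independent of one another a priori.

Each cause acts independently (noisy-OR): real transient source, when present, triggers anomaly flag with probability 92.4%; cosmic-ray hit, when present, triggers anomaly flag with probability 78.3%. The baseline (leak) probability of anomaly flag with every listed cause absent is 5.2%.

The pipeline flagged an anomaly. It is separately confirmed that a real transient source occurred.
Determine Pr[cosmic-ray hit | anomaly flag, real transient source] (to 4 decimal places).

Under noisy-OR, P(anomaly flag | causes) = 1 − (1−0.052)·∏(1−qᵢ) over the active causes.
P(anomaly flag | real transient source) = 0.927952×0.808 + 0.984366×0.192 = 0.749785 + 0.188998 = 0.938783
Of this, 0.188998 comes from 0.984366×0.192 (the cosmic-ray hit=true cases).
Hence the posterior is 0.188998/0.938783 ≈ 0.2013.

Pr[cosmic-ray hit | anomaly flag, real transient source] ≈ 0.2013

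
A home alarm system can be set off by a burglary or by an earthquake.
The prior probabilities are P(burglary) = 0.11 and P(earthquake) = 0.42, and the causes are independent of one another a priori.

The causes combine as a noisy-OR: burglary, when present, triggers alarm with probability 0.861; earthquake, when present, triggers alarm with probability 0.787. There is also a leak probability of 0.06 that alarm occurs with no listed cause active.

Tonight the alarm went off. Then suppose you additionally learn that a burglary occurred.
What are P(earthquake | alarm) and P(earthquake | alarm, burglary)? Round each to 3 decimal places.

Under noisy-OR, P(alarm | causes) = 1 − (1−0.06)·∏(1−qᵢ) over the active causes.
P(alarm) = 0.06×0.89×0.58 + 0.79978×0.89×0.42 + 0.86934×0.11×0.58 + 0.972169×0.11×0.42 = 0.030972 + 0.298958 + 0.055464 + 0.044914 = 0.430308
The earthquake-present share is 0.298958 + 0.044914 = 0.343872.
So P(earthquake | alarm) = 0.343872/0.430308 ≈ 0.799.

Now condition on the additional information:
Enumerate both values of earthquake and weight by the priors:
  P(alarm | burglary) = 0.86934·0.58 + 0.972169·0.42
        = 0.504217 + 0.408311 = 0.912528
Keeping only the earthquake-present terms gives 0.408311, so
  P(earthquake | alarm, burglary) = 0.408311 / 0.912528 ≈ 0.447
— burglary explains away the evidence for earthquake.

P(earthquake | alarm) ≈ 0.799; P(earthquake | alarm, burglary) ≈ 0.447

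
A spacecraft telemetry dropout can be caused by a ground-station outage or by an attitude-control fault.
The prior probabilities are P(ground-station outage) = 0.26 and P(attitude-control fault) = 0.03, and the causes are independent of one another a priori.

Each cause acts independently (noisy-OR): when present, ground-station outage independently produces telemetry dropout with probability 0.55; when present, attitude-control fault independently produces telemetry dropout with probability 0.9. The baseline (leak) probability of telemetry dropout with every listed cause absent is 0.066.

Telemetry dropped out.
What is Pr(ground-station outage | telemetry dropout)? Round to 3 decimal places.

Pr(ground-station outage | telemetry dropout) ≈ 0.695

Under noisy-OR, P(telemetry dropout | causes) = 1 − (1−0.066)·∏(1−qᵢ) over the active causes.
P(telemetry dropout) = 0.066·0.74·0.97 + 0.9066·0.74·0.03 + 0.5797·0.26·0.97 + 0.95797·0.26·0.03 = 0.047375 + 0.020127 + 0.146200 + 0.007472 = 0.221174
Of this, 0.153672 comes from 0.146200 + 0.007472 (the ground-station outage=true cases).
So P(ground-station outage | telemetry dropout) = 0.153672/0.221174 ≈ 0.695.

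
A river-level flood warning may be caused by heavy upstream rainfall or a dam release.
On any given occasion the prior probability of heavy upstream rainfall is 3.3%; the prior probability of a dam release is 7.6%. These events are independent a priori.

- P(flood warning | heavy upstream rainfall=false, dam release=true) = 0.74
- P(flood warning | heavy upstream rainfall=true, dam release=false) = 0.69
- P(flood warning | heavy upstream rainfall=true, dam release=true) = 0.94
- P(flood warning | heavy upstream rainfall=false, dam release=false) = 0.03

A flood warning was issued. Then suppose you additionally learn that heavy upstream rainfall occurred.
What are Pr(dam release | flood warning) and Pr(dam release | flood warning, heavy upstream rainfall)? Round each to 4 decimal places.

Enumerate the 4 (heavy upstream rainfall, dam release) configurations and weight by the priors:
  P(flood warning) = 0.03·0.967·0.924 + 0.74·0.967·0.076 + 0.69·0.033·0.924 + 0.94·0.033·0.076
        = 0.026805 + 0.054384 + 0.021039 + 0.002358 = 0.104586
The terms with dam release present sum to 0.056742, so
  P(dam release | flood warning) = 0.056742 / 0.104586 ≈ 0.5425

Now also conditioning on heavy upstream rainfall=true:
Enumerate both values of dam release and weight by the priors:
  P(flood warning | heavy upstream rainfall) = 0.69·0.924 + 0.94·0.076
        = 0.637560 + 0.071440 = 0.709000
Configurations with dam release contribute 0.071440, so
  P(dam release | flood warning, heavy upstream rainfall) = 0.071440 / 0.709000 ≈ 0.1008
This is intercausal reasoning (explaining away): once heavy upstream rainfall accounts for the flood warning, dam release becomes less likely.

Pr(dam release | flood warning) ≈ 0.5425; Pr(dam release | flood warning, heavy upstream rainfall) ≈ 0.1008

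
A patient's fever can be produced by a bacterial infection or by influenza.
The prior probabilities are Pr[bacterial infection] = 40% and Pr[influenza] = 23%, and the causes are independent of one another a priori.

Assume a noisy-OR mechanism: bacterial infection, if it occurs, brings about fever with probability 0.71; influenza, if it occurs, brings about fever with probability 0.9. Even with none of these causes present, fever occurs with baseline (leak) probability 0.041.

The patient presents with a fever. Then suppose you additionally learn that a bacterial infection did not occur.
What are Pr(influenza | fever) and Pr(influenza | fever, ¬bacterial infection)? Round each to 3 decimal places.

Pr(influenza | fever) ≈ 0.470; Pr(influenza | fever, ¬bacterial infection) ≈ 0.868

Under noisy-OR, P(fever | causes) = 1 − (1−0.041)·∏(1−qᵢ) over the active causes.
Weight on influenza=true, given the evidence: 0.124766 + 0.089441 = 0.214207
The normalizing constant is 0.041×0.6×0.77 + 0.9041×0.6×0.23 + 0.72189×0.4×0.77 + 0.972189×0.4×0.23 = 0.455491
P(influenza | fever) = 0.214207/0.455491 ≈ 0.470

Now also conditioning on bacterial infection≠true:
Enumerate both values of influenza and weight by the priors:
  P(fever | ¬bacterial infection) = 0.041·0.77 + 0.9041·0.23
        = 0.031570 + 0.207943 = 0.239513
Keeping only the influenza-present terms gives 0.207943, so
  P(influenza | fever, ¬bacterial infection) = 0.207943 / 0.239513 ≈ 0.868
With bacterial infection excluded, influenza must carry more of the explanatory weight for the fever.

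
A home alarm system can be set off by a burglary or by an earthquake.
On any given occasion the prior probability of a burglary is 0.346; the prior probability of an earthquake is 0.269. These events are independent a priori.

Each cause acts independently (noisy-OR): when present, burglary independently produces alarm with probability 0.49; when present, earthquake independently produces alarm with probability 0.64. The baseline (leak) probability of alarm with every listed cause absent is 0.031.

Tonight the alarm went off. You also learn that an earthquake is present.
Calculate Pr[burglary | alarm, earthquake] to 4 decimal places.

Under noisy-OR, P(alarm | causes) = 1 − (1−0.031)·∏(1−qᵢ) over the active causes.
By total probability over both values of burglary:
  P(alarm | earthquake) = 0.65116*0.654 + 0.822092*0.346
        = 0.425859 + 0.284444 = 0.710303
Configurations with burglary contribute 0.284444, so
  P(burglary | alarm, earthquake) = 0.284444 / 0.710303 ≈ 0.4005

Pr[burglary | alarm, earthquake] ≈ 0.4005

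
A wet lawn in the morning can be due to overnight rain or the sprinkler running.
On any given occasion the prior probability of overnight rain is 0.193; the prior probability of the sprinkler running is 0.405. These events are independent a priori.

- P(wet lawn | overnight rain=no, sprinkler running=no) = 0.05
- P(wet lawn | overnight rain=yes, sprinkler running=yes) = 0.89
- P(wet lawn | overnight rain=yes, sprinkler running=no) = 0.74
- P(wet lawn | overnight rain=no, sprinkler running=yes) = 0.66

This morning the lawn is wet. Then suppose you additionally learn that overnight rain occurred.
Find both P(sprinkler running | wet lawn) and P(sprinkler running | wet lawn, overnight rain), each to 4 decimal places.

For the numerator, keep only sprinkler running=true terms: 0.215711 + 0.069567 = 0.285278
The normalizing constant is 0.05×0.807×0.595 + 0.66×0.807×0.405 + 0.74×0.193×0.595 + 0.89×0.193×0.405 = 0.394264
P(sprinkler running | wet lawn) = 0.285278/0.394264 ≈ 0.7236

Now also conditioning on overnight rain=true:
Numerator (weight on configurations with sprinkler running): 0.89*0.405 = 0.360450
Normalizer over all consistent configurations: 0.74*0.595 + 0.89*0.405 = 0.800750
P(sprinkler running | wet lawn, overnight rain) = 0.360450/0.800750 ≈ 0.4501
Conditioning on overnight rain lowers the posterior on sprinkler running: the classic explaining-away effect in a common-effect structure.

P(sprinkler running | wet lawn) ≈ 0.7236; P(sprinkler running | wet lawn, overnight rain) ≈ 0.4501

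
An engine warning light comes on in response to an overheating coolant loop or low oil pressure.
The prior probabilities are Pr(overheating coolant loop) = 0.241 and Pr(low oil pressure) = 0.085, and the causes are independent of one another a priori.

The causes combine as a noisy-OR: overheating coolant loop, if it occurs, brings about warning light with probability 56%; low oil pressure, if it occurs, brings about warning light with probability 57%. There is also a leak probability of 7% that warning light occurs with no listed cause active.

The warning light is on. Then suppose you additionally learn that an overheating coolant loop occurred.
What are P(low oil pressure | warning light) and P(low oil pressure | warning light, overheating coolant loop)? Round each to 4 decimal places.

P(low oil pressure | warning light) ≈ 0.2371; P(low oil pressure | warning light, overheating coolant loop) ≈ 0.1147

Under noisy-OR, P(warning light | causes) = 1 − (1−0.07)·∏(1−qᵢ) over the active causes.
P(warning light) = 0.07·0.759·0.915 + 0.6001·0.759·0.085 + 0.5908·0.241·0.915 + 0.824044·0.241·0.085 = 0.048614 + 0.038715 + 0.130280 + 0.016881 = 0.234490
Restricting to configurations with low oil pressure present: 0.038715 + 0.016881 = 0.055596.
Hence the posterior is 0.055596/0.234490 ≈ 0.2371.

Now also conditioning on overheating coolant loop=true:
By total probability over both values of low oil pressure:
  P(warning light | overheating coolant loop) = 0.5908*0.915 + 0.824044*0.085
        = 0.540582 + 0.070044 = 0.610626
Configurations with low oil pressure contribute 0.070044, so
  P(low oil pressure | warning light, overheating coolant loop) = 0.070044 / 0.610626 ≈ 0.1147
Conditioning on overheating coolant loop lowers the posterior on low oil pressure: the classic explaining-away effect in a common-effect structure.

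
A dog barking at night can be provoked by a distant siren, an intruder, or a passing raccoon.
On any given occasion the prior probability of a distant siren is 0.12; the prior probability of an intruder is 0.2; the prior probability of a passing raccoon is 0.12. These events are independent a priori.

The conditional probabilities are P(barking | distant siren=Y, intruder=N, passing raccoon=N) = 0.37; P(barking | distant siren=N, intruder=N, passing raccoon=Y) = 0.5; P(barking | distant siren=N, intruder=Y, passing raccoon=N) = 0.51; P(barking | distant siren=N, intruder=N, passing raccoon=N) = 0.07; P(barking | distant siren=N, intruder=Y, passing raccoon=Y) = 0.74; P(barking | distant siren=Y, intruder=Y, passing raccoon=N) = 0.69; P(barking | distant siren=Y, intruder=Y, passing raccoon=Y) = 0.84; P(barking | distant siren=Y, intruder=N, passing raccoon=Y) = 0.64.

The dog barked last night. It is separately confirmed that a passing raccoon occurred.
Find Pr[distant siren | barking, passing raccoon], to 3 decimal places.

Pr[distant siren | barking, passing raccoon] ≈ 0.145

For the numerator, keep only distant siren=true terms: 0.061440 + 0.020160 = 0.081600
The normalizing constant is 0.5×0.88×0.8 + 0.74×0.88×0.2 + 0.64×0.12×0.8 + 0.84×0.12×0.2 = 0.563840
Posterior = 0.081600 / 0.563840 ≈ 0.145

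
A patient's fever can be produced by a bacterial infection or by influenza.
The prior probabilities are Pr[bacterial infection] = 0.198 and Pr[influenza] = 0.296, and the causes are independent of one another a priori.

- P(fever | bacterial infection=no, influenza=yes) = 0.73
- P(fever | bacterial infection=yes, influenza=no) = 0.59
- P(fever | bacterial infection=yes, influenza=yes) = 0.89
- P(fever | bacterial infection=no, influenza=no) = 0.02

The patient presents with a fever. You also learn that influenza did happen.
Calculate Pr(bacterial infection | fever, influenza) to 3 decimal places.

Pr(bacterial infection | fever, influenza) ≈ 0.231

P(fever | influenza) = 0.73*0.802 + 0.89*0.198 = 0.585460 + 0.176220 = 0.761680
The bacterial infection-present share is 0.89*0.198 = 0.176220.
P(bacterial infection | fever, influenza) = 0.176220 / 0.761680 ≈ 0.231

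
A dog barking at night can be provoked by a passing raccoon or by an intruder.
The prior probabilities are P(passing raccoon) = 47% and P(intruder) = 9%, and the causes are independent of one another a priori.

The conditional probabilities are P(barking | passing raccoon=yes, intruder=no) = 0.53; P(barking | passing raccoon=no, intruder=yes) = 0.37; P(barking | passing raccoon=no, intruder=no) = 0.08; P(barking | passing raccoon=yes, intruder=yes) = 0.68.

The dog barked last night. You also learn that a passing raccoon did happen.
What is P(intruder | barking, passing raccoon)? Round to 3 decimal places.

P(barking | passing raccoon) = 0.53×0.91 + 0.68×0.09 = 0.482300 + 0.061200 = 0.543500
Of this, 0.061200 comes from 0.68×0.09 (the intruder=true cases).
Hence the posterior is 0.061200/0.543500 ≈ 0.113.

P(intruder | barking, passing raccoon) ≈ 0.113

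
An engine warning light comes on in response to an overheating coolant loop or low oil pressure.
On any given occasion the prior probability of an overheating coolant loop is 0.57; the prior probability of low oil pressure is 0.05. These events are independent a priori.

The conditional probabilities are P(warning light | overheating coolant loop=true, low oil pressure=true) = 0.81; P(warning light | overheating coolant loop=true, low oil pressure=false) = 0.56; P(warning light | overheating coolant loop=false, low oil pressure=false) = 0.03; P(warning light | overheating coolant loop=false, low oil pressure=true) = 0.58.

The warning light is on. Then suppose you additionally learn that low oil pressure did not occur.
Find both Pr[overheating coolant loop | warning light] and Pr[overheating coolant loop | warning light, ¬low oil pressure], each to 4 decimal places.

P(warning light) = 0.03*0.43*0.95 + 0.58*0.43*0.05 + 0.56*0.57*0.95 + 0.81*0.57*0.05 = 0.012255 + 0.012470 + 0.303240 + 0.023085 = 0.351050
Of this, 0.326325 comes from 0.303240 + 0.023085 (the overheating coolant loop=true cases).
Hence the posterior is 0.326325/0.351050 ≈ 0.9296.

Now also conditioning on low oil pressure≠true:
P(warning light | ¬low oil pressure) = 0.03·0.43 + 0.56·0.57 = 0.012900 + 0.319200 = 0.332100
Restricting to configurations with overheating coolant loop present: 0.56·0.57 = 0.319200.
Hence the posterior is 0.319200/0.332100 ≈ 0.9612.
Ruling out low oil pressure raises the posterior on overheating coolant loop — the flip side of explaining away.

Pr[overheating coolant loop | warning light] ≈ 0.9296; Pr[overheating coolant loop | warning light, ¬low oil pressure] ≈ 0.9612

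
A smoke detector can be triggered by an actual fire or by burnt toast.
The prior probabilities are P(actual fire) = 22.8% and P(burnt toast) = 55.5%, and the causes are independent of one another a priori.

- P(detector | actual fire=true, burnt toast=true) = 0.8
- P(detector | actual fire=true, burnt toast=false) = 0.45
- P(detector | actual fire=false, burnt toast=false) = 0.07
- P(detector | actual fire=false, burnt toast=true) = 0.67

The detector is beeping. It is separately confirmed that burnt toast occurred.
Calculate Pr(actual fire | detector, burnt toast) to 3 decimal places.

For the numerator, keep only actual fire=true terms: 0.8·0.228 = 0.182400
Denominator P(detector | burnt toast): 0.67·0.772 + 0.8·0.228 = 0.699640
P(actual fire | detector, burnt toast) = 0.182400/0.699640 ≈ 0.261

Pr(actual fire | detector, burnt toast) ≈ 0.261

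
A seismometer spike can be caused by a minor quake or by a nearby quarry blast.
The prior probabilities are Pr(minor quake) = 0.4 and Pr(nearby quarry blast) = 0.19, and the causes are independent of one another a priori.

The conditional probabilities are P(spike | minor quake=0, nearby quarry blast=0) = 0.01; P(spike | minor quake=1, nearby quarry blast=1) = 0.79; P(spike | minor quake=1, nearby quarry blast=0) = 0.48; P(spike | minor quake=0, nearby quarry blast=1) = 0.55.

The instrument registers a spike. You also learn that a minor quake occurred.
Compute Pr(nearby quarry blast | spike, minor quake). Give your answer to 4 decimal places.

Pr(nearby quarry blast | spike, minor quake) ≈ 0.2785

Numerator (weight on configurations with nearby quarry blast): 0.79×0.19 = 0.150100
Denominator P(spike | minor quake): 0.48×0.81 + 0.79×0.19 = 0.538900
P(nearby quarry blast | spike, minor quake) = 0.150100/0.538900 ≈ 0.2785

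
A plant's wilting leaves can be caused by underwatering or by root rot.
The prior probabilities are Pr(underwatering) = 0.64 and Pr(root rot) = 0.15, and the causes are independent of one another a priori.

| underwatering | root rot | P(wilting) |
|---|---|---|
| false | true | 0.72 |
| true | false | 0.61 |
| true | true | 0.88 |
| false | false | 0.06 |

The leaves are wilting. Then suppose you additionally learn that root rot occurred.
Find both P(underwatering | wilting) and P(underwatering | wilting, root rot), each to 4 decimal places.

P(underwatering | wilting) ≈ 0.8791; P(underwatering | wilting, root rot) ≈ 0.6848

P(wilting) = 0.06·0.36·0.85 + 0.72·0.36·0.15 + 0.61·0.64·0.85 + 0.88·0.64·0.15 = 0.018360 + 0.038880 + 0.331840 + 0.084480 = 0.473560
The underwatering-present share is 0.331840 + 0.084480 = 0.416320.
So P(underwatering | wilting) = 0.416320/0.473560 ≈ 0.8791.

Now also conditioning on root rot=true:
For the numerator, keep only underwatering=true terms: 0.88·0.64 = 0.563200
Denominator P(wilting | root rot): 0.72·0.36 + 0.88·0.64 = 0.822400
P(underwatering | wilting, root rot) = 0.563200/0.822400 ≈ 0.6848
The drop from 0.8791 to 0.6848 is the explaining-away (discounting) effect.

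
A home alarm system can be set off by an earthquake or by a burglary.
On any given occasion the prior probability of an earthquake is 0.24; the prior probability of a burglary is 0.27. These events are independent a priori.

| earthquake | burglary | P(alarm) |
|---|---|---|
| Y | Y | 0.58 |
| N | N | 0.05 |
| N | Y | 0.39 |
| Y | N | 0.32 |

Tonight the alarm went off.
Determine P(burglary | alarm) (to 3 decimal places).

P(alarm) = 0.05·0.76·0.73 + 0.39·0.76·0.27 + 0.32·0.24·0.73 + 0.58·0.24·0.27 = 0.027740 + 0.080028 + 0.056064 + 0.037584 = 0.201416
Of this, 0.117612 comes from 0.080028 + 0.037584 (the burglary=true cases).
Hence the posterior is 0.117612/0.201416 ≈ 0.584.

P(burglary | alarm) ≈ 0.584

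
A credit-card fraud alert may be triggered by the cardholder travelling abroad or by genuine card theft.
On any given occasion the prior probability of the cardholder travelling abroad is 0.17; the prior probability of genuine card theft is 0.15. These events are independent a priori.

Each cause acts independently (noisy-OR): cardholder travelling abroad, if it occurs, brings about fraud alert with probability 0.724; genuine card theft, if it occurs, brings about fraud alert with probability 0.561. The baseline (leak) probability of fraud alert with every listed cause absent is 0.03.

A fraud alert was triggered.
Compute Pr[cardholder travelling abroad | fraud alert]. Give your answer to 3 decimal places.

Pr[cardholder travelling abroad | fraud alert] ≈ 0.581

Under noisy-OR, P(fraud alert | causes) = 1 − (1−0.03)·∏(1−qᵢ) over the active causes.
By total probability over the 4 (cardholder travelling abroad, genuine card theft) configurations:
  P(fraud alert) = 0.03×0.83×0.85 + 0.57417×0.83×0.15 + 0.73228×0.17×0.85 + 0.882471×0.17×0.15
        = 0.021165 + 0.071484 + 0.105814 + 0.022503 = 0.220966
Configurations with cardholder travelling abroad contribute 0.128317, so
  P(cardholder travelling abroad | fraud alert) = 0.128317 / 0.220966 ≈ 0.581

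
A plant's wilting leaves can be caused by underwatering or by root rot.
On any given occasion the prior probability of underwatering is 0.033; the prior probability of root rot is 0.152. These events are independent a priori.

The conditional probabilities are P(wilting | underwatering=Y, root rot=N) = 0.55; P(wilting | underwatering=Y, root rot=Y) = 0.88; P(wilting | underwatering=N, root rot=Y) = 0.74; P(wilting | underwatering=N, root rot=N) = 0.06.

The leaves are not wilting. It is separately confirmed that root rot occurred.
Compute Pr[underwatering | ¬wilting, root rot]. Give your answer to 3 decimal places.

Enumerate both values of underwatering and weight by the priors:
  P(¬wilting | root rot) = 0.26·0.967 + 0.12·0.033
        = 0.251420 + 0.003960 = 0.255380
The terms with underwatering present sum to 0.003960, so
  P(underwatering | ¬wilting, root rot) = 0.003960 / 0.255380 ≈ 0.016

Pr[underwatering | ¬wilting, root rot] ≈ 0.016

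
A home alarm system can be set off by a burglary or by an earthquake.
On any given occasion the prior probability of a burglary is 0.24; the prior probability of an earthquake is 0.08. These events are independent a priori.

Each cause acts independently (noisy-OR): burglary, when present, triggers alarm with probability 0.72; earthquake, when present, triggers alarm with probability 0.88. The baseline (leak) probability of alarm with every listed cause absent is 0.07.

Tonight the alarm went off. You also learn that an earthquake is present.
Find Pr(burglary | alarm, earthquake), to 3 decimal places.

Under noisy-OR, P(alarm | causes) = 1 − (1−0.07)·∏(1−qᵢ) over the active causes.
For the numerator, keep only burglary=true terms: 0.968752×0.24 = 0.232500
The normalizing constant is 0.8884×0.76 + 0.968752×0.24 = 0.907684
P(burglary | alarm, earthquake) = 0.232500/0.907684 ≈ 0.256

Pr(burglary | alarm, earthquake) ≈ 0.256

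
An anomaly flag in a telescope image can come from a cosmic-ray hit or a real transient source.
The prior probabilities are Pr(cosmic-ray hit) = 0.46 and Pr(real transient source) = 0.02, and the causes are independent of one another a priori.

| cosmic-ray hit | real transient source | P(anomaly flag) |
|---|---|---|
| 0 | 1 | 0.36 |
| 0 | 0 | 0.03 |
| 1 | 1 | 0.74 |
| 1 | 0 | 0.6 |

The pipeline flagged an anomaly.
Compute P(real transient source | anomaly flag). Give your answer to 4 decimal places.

P(real transient source | anomaly flag) ≈ 0.0360

Weight on real transient source=true, given the evidence: 0.003888 + 0.006808 = 0.010696
Normalizer over all consistent configurations: 0.03×0.54×0.98 + 0.36×0.54×0.02 + 0.6×0.46×0.98 + 0.74×0.46×0.02 = 0.297052
P(real transient source | anomaly flag) = 0.010696/0.297052 ≈ 0.0360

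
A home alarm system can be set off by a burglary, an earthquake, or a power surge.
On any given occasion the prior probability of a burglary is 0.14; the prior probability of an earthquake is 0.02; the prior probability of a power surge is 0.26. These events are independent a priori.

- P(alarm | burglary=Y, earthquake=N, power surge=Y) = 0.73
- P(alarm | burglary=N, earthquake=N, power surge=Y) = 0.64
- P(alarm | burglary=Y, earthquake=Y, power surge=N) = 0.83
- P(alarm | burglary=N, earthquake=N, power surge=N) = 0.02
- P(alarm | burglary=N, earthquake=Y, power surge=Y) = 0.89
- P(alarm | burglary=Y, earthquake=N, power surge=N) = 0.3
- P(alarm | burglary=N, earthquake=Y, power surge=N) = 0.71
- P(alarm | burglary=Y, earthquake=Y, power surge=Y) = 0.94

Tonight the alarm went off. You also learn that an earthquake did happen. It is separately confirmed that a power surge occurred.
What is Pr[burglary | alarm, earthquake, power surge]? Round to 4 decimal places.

Numerator (weight on configurations with burglary): 0.94×0.14 = 0.131600
The normalizing constant is 0.89×0.86 + 0.94×0.14 = 0.897000
Posterior = 0.131600 / 0.897000 ≈ 0.1467

Pr[burglary | alarm, earthquake, power surge] ≈ 0.1467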